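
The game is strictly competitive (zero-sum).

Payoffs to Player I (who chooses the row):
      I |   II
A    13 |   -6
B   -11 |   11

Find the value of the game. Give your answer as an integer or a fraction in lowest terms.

Row minima are -6 and -11, so Player I's maximin is -6; column maxima are 13 and 11, so Player II's minimax is 11. These differ, so the equilibrium is in mixed strategies.
Let Player I play A with probability p. Player II is indifferent when 13p − 11(1−p) = −6p + 11(1−p), giving p = 22/41.
Let Player II play I with probability q. Player I is indifferent when 13q − 6(1−q) = −11q + 11(1−q), giving q = 17/41.
The value is 13·(17/41) + (-6)·(24/41) = 77/41.

77/41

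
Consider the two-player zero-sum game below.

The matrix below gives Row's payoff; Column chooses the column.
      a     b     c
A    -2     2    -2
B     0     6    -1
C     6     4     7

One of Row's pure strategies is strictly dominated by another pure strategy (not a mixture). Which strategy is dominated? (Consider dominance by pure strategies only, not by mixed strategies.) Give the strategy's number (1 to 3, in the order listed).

Compare A with B: 0 > -2, 6 > 2, -1 > -2.
So B strictly dominates A for Row; A is strictly dominated.

1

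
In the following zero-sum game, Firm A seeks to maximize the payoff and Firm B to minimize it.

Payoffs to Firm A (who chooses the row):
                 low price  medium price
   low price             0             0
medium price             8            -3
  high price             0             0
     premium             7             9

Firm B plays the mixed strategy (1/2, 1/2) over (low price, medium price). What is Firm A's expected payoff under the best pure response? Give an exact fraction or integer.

low price: (0)·(1/2) + (0)·(1/2) = 0.
medium price: (8)·(1/2) + (-3)·(1/2) = 5/2.
high price: (0)·(1/2) + (0)·(1/2) = 0.
premium: (7)·(1/2) + (9)·(1/2) = 8.
The best pure response is premium with expected payoff 8.

8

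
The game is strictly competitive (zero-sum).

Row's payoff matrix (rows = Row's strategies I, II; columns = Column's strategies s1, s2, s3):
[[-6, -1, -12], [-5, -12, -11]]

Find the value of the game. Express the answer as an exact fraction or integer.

-133/12

Column s1 is strictly dominated by s3 for Column (it gives Row more in every row).
The remaining 2×2 game on (I, II) × (s2, s3) has no saddle point. Let Row play I with probability p; indifference gives −p − 12(1−p) = −12p − 11(1−p), so p = 1/12.
Similarly Column's optimal q on s2 is 1/12, and the value is -1·(1/12) + (-12)·(11/12) = -133/12.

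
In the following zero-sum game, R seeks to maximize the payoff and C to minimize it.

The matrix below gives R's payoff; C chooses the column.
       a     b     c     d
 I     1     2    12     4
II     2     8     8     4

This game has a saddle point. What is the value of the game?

Row minima: 1, 2 → R's maximin is 2.
Column maxima: 2, 8, 12, 4 → C's minimax is 2.
They coincide at (II, a), so the value is 2.

2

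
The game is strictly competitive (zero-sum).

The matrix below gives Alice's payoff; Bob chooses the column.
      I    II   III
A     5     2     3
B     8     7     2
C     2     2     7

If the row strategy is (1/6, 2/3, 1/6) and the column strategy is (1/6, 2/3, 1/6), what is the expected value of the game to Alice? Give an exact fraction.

Against (1/6, 2/3, 1/6), each row's expected payoff is A: 8/3; B: 19/3; C: 17/6.
Taking the (1/6, 2/3, 1/6)-weighted average: (1/6)·(8/3) + (2/3)·(19/3) + (1/6)·(17/6) = 185/36.

185/36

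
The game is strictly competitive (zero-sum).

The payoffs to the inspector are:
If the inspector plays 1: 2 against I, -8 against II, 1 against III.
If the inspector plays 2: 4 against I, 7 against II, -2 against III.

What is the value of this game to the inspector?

Column I is strictly dominated by III for the inspectee (it gives the inspector more in every row).
The remaining 2×2 game on (1, 2) × (II, III) has no saddle point. Let the inspector play 1 with probability p; indifference gives −8p + 7(1−p) = p − 2(1−p), so p = 1/2.
Similarly the inspectee's optimal q on II is 1/6, and the value is -8·(1/6) + (1)·(5/6) = -1/2.

-1/2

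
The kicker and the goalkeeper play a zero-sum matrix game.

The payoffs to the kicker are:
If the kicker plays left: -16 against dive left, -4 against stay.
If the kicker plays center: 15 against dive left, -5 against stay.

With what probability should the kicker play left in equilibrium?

5/8

Row minima are -16 and -5, so the kicker's maximin is -5; column maxima are 15 and -4, so the goalkeeper's minimax is -4. These differ, so the equilibrium is in mixed strategies.
Let the kicker play left with probability p. The goalkeeper is indifferent when −16p + 15(1−p) = −4p − 5(1−p), giving p = 5/8.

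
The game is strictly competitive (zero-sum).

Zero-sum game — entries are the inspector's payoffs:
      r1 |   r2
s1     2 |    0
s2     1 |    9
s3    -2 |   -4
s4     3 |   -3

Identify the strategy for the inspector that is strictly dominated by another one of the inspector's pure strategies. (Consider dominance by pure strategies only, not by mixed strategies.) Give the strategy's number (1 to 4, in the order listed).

3

Compare s3 with s1: 2 > -2, 0 > -4.
So s1 strictly dominates s3 for the inspector; s3 is strictly dominated.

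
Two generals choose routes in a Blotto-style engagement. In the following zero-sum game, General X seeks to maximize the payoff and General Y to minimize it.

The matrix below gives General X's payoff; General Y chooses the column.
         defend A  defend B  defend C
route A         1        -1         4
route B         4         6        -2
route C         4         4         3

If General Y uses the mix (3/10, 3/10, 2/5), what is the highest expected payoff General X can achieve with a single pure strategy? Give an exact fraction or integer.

18/5

route A: (1)·(3/10) + (-1)·(3/10) + (4)·(2/5) = 8/5.
route B: (4)·(3/10) + (6)·(3/10) + (-2)·(2/5) = 11/5.
route C: (4)·(3/10) + (4)·(3/10) + (3)·(2/5) = 18/5.
The best pure response is route C with expected payoff 18/5.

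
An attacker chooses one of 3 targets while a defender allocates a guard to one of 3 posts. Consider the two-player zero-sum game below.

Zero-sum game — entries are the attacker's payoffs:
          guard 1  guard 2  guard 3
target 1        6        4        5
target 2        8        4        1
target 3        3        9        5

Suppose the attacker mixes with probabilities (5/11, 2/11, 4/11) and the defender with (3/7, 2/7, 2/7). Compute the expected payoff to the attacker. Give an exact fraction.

Against (3/7, 2/7, 2/7), each row's expected payoff is target 1: 36/7; target 2: 34/7; target 3: 37/7.
Taking the (5/11, 2/11, 4/11)-weighted average: (5/11)·(36/7) + (2/11)·(34/7) + (4/11)·(37/7) = 36/7.

36/7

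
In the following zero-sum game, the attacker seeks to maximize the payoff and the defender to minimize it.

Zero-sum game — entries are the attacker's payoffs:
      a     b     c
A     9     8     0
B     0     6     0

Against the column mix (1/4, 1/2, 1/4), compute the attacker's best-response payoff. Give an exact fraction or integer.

A: (9)·(1/4) + (8)·(1/2) + (0)·(1/4) = 25/4.
B: (0)·(1/4) + (6)·(1/2) + (0)·(1/4) = 3.
The best pure response is A with expected payoff 25/4.

25/4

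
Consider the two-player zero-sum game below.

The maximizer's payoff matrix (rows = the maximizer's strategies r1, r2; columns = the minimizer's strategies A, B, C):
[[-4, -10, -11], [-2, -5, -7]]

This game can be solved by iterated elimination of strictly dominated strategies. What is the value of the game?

Column B is strictly dominated by C for the minimizer (-11<-10, -7<-5); eliminate B.
Column A is strictly dominated by C for the minimizer (-11<-4, -7<-2); eliminate A.
Row r1 is strictly dominated by row r2 (-7>-11); eliminate r1.
Only (r2, C) remains, with payoff -7.

-7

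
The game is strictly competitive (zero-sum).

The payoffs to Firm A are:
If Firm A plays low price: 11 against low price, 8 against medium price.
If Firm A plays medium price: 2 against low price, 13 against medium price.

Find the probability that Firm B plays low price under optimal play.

5/14

Row minima are 8 and 2, so Firm A's maximin is 8; column maxima are 11 and 13, so Firm B's minimax is 11. These differ, so the equilibrium is in mixed strategies.
Let Firm B play low price with probability q. Firm A is indifferent when 11q + 8(1−q) = 2q + 13(1−q), giving q = 5/14.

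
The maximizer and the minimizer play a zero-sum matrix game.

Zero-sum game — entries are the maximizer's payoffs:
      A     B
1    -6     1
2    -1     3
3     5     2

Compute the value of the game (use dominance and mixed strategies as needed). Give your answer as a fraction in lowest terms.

17/7

Row 1 is strictly dominated by row 2, so the maximizer never plays it.
The remaining 2×2 game on (2, 3) × (A, B) has no saddle point. Let the maximizer play 2 with probability p; indifference gives −p + 5(1−p) = 3p + 2(1−p), so p = 3/7.
Similarly the minimizer's optimal q on A is 1/7, and the value is -1·(1/7) + (3)·(6/7) = 17/7.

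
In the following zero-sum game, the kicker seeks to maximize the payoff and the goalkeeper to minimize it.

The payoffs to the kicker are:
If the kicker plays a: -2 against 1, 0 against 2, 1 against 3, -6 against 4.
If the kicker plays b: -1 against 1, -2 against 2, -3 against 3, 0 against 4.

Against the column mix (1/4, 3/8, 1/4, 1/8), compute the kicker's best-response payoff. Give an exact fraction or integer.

-1

a: (-2)·(1/4) + (0)·(3/8) + (1)·(1/4) + (-6)·(1/8) = -1.
b: (-1)·(1/4) + (-2)·(3/8) + (-3)·(1/4) + (0)·(1/8) = -7/4.
The best pure response is a with expected payoff -1.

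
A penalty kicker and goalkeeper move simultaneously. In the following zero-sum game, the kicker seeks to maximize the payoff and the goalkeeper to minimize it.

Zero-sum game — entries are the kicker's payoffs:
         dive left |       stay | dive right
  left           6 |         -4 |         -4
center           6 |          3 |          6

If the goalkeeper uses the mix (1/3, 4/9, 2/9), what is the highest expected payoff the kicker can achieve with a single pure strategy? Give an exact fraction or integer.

left: (6)·(1/3) + (-4)·(4/9) + (-4)·(2/9) = -2/3.
center: (6)·(1/3) + (3)·(4/9) + (6)·(2/9) = 14/3.
The best pure response is center with expected payoff 14/3.

14/3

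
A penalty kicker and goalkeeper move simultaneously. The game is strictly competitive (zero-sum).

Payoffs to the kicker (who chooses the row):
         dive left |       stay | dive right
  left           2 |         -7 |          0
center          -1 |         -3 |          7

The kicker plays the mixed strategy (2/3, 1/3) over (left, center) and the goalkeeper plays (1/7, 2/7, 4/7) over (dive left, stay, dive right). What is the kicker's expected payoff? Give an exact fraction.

-1/7

Against (1/7, 2/7, 4/7), each row's expected payoff is left: -12/7; center: 3.
Taking the (2/3, 1/3)-weighted average: (2/3)·(-12/7) + (1/3)·(3) = -1/7.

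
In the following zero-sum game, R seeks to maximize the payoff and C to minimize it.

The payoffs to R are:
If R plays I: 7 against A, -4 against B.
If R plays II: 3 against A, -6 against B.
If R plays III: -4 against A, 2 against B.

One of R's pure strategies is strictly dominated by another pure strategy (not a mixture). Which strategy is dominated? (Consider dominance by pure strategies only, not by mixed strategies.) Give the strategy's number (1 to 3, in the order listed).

2

Compare II with I: 7 > 3, -4 > -6.
So I strictly dominates II for R; II is strictly dominated.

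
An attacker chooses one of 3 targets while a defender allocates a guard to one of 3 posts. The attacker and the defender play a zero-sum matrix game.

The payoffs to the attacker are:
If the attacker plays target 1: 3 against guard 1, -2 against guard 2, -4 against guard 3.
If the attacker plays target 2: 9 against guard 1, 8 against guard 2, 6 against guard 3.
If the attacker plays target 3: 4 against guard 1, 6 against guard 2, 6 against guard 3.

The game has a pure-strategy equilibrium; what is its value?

6

Row minima: -4, 6, 4 → the attacker's maximin is 6.
Column maxima: 9, 8, 6 → the defender's minimax is 6.
They coincide at (target 2, guard 3), so the value is 6.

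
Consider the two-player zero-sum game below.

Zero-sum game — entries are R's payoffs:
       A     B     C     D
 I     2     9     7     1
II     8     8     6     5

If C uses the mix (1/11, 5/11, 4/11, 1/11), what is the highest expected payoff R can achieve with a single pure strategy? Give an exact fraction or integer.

7

I: (2)·(1/11) + (9)·(5/11) + (7)·(4/11) + (1)·(1/11) = 76/11.
II: (8)·(1/11) + (8)·(5/11) + (6)·(4/11) + (5)·(1/11) = 7.
The best pure response is II with expected payoff 7.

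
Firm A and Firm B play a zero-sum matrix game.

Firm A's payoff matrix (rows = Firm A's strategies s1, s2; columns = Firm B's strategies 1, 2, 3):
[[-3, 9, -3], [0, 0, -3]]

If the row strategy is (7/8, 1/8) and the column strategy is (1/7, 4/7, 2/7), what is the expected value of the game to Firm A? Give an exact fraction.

183/56

Against (1/7, 4/7, 2/7), each row's expected payoff is s1: 27/7; s2: -6/7.
Taking the (7/8, 1/8)-weighted average: (7/8)·(27/7) + (1/8)·(-6/7) = 183/56.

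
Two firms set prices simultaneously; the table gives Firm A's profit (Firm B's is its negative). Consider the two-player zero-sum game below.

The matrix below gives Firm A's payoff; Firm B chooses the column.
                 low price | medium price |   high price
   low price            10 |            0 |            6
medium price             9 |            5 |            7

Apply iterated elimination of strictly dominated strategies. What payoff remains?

5

Column high price is strictly dominated by medium price for Firm B (0<6, 5<7); eliminate high price.
Column low price is strictly dominated by medium price for Firm B (0<10, 5<9); eliminate low price.
Row low price is strictly dominated by row medium price (5>0); eliminate low price.
Only (medium price, medium price) remains, with payoff 5.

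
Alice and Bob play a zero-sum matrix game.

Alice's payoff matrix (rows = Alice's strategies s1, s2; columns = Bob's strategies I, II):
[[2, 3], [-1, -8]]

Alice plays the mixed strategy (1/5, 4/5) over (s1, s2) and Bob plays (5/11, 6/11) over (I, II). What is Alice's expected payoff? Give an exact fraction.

-184/55

Against (5/11, 6/11), each row's expected payoff is s1: 28/11; s2: -53/11.
Taking the (1/5, 4/5)-weighted average: (1/5)·(28/11) + (4/5)·(-53/11) = -184/55.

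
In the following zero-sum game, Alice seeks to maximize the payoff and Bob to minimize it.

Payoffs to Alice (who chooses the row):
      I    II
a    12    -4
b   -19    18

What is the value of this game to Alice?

Row minima are -4 and -19, so Alice's maximin is -4; column maxima are 12 and 18, so Bob's minimax is 12. These differ, so the equilibrium is in mixed strategies.
Let Alice play a with probability p. Bob is indifferent when 12p − 19(1−p) = −4p + 18(1−p), giving p = 37/53.
Let Bob play I with probability q. Alice is indifferent when 12q − 4(1−q) = −19q + 18(1−q), giving q = 22/53.
The value is 12·(22/53) + (-4)·(31/53) = 140/53.

140/53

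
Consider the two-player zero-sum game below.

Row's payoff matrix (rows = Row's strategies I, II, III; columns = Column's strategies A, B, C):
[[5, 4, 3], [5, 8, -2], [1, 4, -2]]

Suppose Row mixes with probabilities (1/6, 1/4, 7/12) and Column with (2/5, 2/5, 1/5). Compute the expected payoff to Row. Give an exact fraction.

Against (2/5, 2/5, 1/5), each row's expected payoff is I: 21/5; II: 24/5; III: 8/5.
Taking the (1/6, 1/4, 7/12)-weighted average: (1/6)·(21/5) + (1/4)·(24/5) + (7/12)·(8/5) = 17/6.

17/6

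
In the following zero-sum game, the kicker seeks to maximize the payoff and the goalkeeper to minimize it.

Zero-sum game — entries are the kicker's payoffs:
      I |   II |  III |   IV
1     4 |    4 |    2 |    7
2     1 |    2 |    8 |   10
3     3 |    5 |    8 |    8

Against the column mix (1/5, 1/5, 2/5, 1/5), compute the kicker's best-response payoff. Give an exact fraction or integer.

1: (4)·(1/5) + (4)·(1/5) + (2)·(2/5) + (7)·(1/5) = 19/5.
2: (1)·(1/5) + (2)·(1/5) + (8)·(2/5) + (10)·(1/5) = 29/5.
3: (3)·(1/5) + (5)·(1/5) + (8)·(2/5) + (8)·(1/5) = 32/5.
The best pure response is 3 with expected payoff 32/5.

32/5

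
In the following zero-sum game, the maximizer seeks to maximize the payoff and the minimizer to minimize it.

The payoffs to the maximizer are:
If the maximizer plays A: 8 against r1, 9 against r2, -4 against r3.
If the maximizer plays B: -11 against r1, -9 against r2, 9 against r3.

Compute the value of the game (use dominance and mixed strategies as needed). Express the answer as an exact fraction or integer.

Column r2 is strictly dominated by r1 for the minimizer (it gives the maximizer more in every row).
The remaining 2×2 game on (A, B) × (r1, r3) has no saddle point. Let the maximizer play A with probability p; indifference gives 8p − 11(1−p) = −4p + 9(1−p), so p = 5/8.
Similarly the minimizer's optimal q on r1 is 13/32, and the value is 8·(13/32) + (-4)·(19/32) = 7/8.

7/8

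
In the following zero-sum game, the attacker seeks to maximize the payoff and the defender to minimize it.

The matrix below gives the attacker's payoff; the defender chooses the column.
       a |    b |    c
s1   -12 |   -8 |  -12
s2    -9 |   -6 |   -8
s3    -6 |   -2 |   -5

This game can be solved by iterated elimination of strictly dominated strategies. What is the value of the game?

Row s2 is strictly dominated by row s3 (-6>-9, -2>-6, -5>-8); eliminate s2.
Row s1 is strictly dominated by row s3 (-6>-12, -2>-8, -5>-12); eliminate s1.
Column b is strictly dominated by a for the defender (-6<-2); eliminate b.
Column c is strictly dominated by a for the defender (-6<-5); eliminate c.
Only (s3, a) remains, with payoff -6.

-6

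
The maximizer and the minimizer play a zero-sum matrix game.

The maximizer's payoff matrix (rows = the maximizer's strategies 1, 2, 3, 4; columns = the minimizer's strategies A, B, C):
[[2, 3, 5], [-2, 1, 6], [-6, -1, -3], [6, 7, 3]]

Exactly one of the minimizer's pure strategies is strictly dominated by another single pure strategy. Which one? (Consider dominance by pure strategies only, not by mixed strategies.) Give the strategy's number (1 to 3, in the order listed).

The minimizer prefers columns that give the maximizer less. Compare B with A: 2 < 3, -2 < 1, -6 < -1, 6 < 7.
So A strictly dominates B for the minimizer; B is strictly dominated.

2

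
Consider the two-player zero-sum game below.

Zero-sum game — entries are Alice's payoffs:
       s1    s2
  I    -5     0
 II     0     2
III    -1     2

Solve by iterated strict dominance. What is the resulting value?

Row I is strictly dominated by row II (0>-5, 2>0); eliminate I.
Column s2 is strictly dominated by s1 for Bob (0<2, -1<2); eliminate s2.
Row III is strictly dominated by row II (0>-1); eliminate III.
Only (II, s1) remains, with payoff 0.

0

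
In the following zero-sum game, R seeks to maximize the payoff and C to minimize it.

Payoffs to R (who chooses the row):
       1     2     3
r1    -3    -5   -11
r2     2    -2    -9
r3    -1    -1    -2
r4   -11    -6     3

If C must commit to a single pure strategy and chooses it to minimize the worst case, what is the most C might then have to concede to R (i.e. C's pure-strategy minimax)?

-1

The worst case (largest entry) in each column is 1: 2, 2: -1, 3: 3.
The best (smallest) of these is -1.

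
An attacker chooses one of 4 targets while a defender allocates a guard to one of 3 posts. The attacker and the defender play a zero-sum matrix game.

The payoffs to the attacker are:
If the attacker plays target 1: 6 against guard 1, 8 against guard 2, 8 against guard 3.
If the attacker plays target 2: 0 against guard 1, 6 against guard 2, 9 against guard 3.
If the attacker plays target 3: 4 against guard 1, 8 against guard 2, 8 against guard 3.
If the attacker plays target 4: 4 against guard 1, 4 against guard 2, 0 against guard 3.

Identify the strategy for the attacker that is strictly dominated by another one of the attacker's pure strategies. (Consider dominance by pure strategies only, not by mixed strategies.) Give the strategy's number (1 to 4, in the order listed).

Compare target 4 with target 1: 6 > 4, 8 > 4, 8 > 0.
So target 1 strictly dominates target 4 for the attacker; target 4 is strictly dominated.

4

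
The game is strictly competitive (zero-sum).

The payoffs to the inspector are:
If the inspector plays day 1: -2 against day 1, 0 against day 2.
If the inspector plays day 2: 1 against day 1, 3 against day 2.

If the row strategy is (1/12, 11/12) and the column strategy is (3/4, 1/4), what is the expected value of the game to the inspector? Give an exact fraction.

Against (3/4, 1/4), each row's expected payoff is day 1: -3/2; day 2: 3/2.
Taking the (1/12, 11/12)-weighted average: (1/12)·(-3/2) + (11/12)·(3/2) = 5/4.

5/4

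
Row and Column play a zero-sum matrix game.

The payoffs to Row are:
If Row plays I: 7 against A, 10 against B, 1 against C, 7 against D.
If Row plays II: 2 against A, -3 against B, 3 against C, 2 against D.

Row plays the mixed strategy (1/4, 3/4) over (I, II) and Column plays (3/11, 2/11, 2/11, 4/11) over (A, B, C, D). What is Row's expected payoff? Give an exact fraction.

Against (3/11, 2/11, 2/11, 4/11), each row's expected payoff is I: 71/11; II: 14/11.
Taking the (1/4, 3/4)-weighted average: (1/4)·(71/11) + (3/4)·(14/11) = 113/44.

113/44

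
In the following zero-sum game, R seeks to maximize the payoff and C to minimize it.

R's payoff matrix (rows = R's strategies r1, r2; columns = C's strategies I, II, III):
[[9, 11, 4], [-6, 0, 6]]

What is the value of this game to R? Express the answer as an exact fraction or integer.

Column II is strictly dominated by I for C (it gives R more in every row).
The remaining 2×2 game on (r1, r2) × (I, III) has no saddle point. Let R play r1 with probability p; indifference gives 9p − 6(1−p) = 4p + 6(1−p), so p = 12/17.
Similarly C's optimal q on I is 2/17, and the value is 9·(2/17) + (4)·(15/17) = 78/17.

78/17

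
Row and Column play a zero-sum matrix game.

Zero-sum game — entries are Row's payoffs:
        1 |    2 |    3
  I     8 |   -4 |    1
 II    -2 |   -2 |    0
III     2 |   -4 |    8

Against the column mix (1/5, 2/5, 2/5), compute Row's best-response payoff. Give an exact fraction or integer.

2

I: (8)·(1/5) + (-4)·(2/5) + (1)·(2/5) = 2/5.
II: (-2)·(1/5) + (-2)·(2/5) + (0)·(2/5) = -6/5.
III: (2)·(1/5) + (-4)·(2/5) + (8)·(2/5) = 2.
The best pure response is III with expected payoff 2.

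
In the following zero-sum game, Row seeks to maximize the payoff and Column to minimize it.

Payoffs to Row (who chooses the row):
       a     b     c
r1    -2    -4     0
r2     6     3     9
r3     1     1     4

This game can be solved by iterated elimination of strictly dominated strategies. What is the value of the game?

3

Column c is strictly dominated by a for Column (-2<0, 6<9, 1<4); eliminate c.
Row r3 is strictly dominated by row r2 (6>1, 3>1); eliminate r3.
Column a is strictly dominated by b for Column (-4<-2, 3<6); eliminate a.
Row r1 is strictly dominated by row r2 (3>-4); eliminate r1.
Only (r2, b) remains, with payoff 3.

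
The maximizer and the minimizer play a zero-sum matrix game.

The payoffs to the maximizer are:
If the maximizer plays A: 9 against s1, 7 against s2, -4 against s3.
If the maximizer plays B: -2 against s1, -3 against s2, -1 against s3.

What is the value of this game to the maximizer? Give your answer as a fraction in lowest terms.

-19/13

Column s1 is strictly dominated by s2 for the minimizer (it gives the maximizer more in every row).
The remaining 2×2 game on (A, B) × (s2, s3) has no saddle point. Let the maximizer play A with probability p; indifference gives 7p − 3(1−p) = −4p − (1−p), so p = 2/13.
Similarly the minimizer's optimal q on s2 is 3/13, and the value is 7·(3/13) + (-4)·(10/13) = -19/13.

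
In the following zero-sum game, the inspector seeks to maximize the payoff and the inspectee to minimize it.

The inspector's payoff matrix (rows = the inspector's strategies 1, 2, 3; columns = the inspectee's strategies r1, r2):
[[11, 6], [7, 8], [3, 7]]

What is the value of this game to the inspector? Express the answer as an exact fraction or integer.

Row 3 is strictly dominated by row 2, so the inspector never plays it.
The remaining 2×2 game on (1, 2) × (r1, r2) has no saddle point. Let the inspector play 1 with probability p; indifference gives 11p + 7(1−p) = 6p + 8(1−p), so p = 1/6.
Similarly the inspectee's optimal q on r1 is 1/3, and the value is 11·(1/3) + (6)·(2/3) = 23/3.

23/3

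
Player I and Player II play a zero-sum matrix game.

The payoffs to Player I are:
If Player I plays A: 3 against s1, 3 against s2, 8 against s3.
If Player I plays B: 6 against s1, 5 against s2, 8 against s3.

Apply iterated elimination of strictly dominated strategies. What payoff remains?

Column s3 is strictly dominated by s1 for Player II (3<8, 6<8); eliminate s3.
Row A is strictly dominated by row B (6>3, 5>3); eliminate A.
Column s1 is strictly dominated by s2 for Player II (5<6); eliminate s1.
Only (B, s2) remains, with payoff 5.

5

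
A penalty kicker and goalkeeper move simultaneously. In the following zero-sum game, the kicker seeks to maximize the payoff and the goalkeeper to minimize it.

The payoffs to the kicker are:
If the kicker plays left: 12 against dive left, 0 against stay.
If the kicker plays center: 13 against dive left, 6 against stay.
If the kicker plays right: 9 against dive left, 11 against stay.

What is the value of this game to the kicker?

Row left is strictly dominated by row center, so the kicker never plays it.
The remaining 2×2 game on (center, right) × (dive left, stay) has no saddle point. Let the kicker play center with probability p; indifference gives 13p + 9(1−p) = 6p + 11(1−p), so p = 2/9.
Similarly the goalkeeper's optimal q on dive left is 5/9, and the value is 13·(5/9) + (6)·(4/9) = 89/9.

89/9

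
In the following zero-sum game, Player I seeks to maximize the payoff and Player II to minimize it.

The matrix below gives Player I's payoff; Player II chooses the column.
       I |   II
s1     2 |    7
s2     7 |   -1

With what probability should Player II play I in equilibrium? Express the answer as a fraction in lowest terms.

8/13

Row minima are 2 and -1, so Player I's maximin is 2; column maxima are 7 and 7, so Player II's minimax is 7. These differ, so the equilibrium is in mixed strategies.
Let Player II play I with probability q. Player I is indifferent when 2q + 7(1−q) = 7q − (1−q), giving q = 8/13.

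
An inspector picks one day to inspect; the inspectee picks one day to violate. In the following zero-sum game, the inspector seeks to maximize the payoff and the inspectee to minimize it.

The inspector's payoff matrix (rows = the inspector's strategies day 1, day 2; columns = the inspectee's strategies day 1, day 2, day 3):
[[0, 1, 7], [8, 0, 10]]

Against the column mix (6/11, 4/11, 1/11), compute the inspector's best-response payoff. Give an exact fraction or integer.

day 1: (0)·(6/11) + (1)·(4/11) + (7)·(1/11) = 1.
day 2: (8)·(6/11) + (0)·(4/11) + (10)·(1/11) = 58/11.
The best pure response is day 2 with expected payoff 58/11.

58/11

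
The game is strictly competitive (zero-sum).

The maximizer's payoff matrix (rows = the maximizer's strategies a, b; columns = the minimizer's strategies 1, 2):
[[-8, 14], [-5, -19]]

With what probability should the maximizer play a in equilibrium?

7/18

Row minima are -8 and -19, so the maximizer's maximin is -8; column maxima are -5 and 14, so the minimizer's minimax is -5. These differ, so the equilibrium is in mixed strategies.
Let the maximizer play a with probability p. The minimizer is indifferent when −8p − 5(1−p) = 14p − 19(1−p), giving p = 7/18.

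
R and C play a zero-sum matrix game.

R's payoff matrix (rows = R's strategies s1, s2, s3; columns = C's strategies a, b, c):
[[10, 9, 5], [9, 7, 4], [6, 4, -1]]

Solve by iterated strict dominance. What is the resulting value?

Row s3 is strictly dominated by row s1 (10>6, 9>4, 5>-1); eliminate s3.
Column b is strictly dominated by c for C (5<9, 4<7); eliminate b.
Row s2 is strictly dominated by row s1 (10>9, 5>4); eliminate s2.
Column a is strictly dominated by c for C (5<10); eliminate a.
Only (s1, c) remains, with payoff 5.

5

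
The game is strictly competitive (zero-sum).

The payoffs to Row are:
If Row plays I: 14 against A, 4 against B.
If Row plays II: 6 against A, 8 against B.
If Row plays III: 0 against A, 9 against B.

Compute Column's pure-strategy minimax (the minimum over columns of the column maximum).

The worst case (largest entry) in each column is A: 14, B: 9.
The best (smallest) of these is 9.

9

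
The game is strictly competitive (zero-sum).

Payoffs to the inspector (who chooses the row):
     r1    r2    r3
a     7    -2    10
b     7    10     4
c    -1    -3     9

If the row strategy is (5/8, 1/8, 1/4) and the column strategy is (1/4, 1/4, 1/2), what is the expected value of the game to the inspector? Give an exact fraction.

Against (1/4, 1/4, 1/2), each row's expected payoff is a: 25/4; b: 25/4; c: 7/2.
Taking the (5/8, 1/8, 1/4)-weighted average: (5/8)·(25/4) + (1/8)·(25/4) + (1/4)·(7/2) = 89/16.

89/16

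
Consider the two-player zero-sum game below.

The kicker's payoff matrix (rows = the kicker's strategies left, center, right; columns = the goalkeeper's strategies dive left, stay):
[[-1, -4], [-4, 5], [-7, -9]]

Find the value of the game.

Row right is strictly dominated by row left, so the kicker never plays it.
The remaining 2×2 game on (left, center) × (dive left, stay) has no saddle point. Let the kicker play left with probability p; indifference gives −p − 4(1−p) = −4p + 5(1−p), so p = 3/4.
Similarly the goalkeeper's optimal q on dive left is 3/4, and the value is -1·(3/4) + (-4)·(1/4) = -7/4.

-7/4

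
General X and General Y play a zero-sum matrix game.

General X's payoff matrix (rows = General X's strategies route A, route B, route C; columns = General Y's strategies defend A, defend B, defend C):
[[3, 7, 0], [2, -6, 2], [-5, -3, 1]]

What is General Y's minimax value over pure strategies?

The worst case (largest entry) in each column is defend A: 3, defend B: 7, defend C: 2.
The best (smallest) of these is 2.

2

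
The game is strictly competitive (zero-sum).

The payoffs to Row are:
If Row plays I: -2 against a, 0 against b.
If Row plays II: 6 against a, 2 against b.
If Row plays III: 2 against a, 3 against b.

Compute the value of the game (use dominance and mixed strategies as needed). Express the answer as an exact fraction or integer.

14/5

Row I is strictly dominated by row III, so Row never plays it.
The remaining 2×2 game on (II, III) × (a, b) has no saddle point. Let Row play II with probability p; indifference gives 6p + 2(1−p) = 2p + 3(1−p), so p = 1/5.
Similarly Column's optimal q on a is 1/5, and the value is 6·(1/5) + (2)·(4/5) = 14/5.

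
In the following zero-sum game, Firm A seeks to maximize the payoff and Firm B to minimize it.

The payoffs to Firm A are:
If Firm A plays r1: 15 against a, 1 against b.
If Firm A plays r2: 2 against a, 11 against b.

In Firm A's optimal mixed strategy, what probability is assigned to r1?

Row minima are 1 and 2, so Firm A's maximin is 2; column maxima are 15 and 11, so Firm B's minimax is 11. These differ, so the equilibrium is in mixed strategies.
Let Firm A play r1 with probability p. Firm B is indifferent when 15p + 2(1−p) = p + 11(1−p), giving p = 9/23.

9/23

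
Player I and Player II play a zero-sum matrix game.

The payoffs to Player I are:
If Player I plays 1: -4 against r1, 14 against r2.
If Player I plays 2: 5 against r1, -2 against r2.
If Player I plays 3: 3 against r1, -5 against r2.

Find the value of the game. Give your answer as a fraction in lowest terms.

62/25

Row 3 is strictly dominated by row 2, so Player I never plays it.
The remaining 2×2 game on (1, 2) × (r1, r2) has no saddle point. Let Player I play 1 with probability p; indifference gives −4p + 5(1−p) = 14p − 2(1−p), so p = 7/25.
Similarly Player II's optimal q on r1 is 16/25, and the value is -4·(16/25) + (14)·(9/25) = 62/25.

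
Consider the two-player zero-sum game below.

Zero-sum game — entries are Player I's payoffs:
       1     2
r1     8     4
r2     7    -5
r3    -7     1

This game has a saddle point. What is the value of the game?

Row minima: 4, -5, -7 → Player I's maximin is 4.
Column maxima: 8, 4 → Player II's minimax is 4.
They coincide at (r1, 2), so the value is 4.

4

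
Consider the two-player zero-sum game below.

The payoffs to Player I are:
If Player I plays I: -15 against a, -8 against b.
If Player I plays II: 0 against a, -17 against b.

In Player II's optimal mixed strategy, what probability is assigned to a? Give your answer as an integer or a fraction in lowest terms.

Row minima are -15 and -17, so Player I's maximin is -15; column maxima are 0 and -8, so Player II's minimax is -8. These differ, so the equilibrium is in mixed strategies.
Let Player II play a with probability q. Player I is indifferent when −15q − 8(1−q) = −17(1−q), giving q = 3/8.

3/8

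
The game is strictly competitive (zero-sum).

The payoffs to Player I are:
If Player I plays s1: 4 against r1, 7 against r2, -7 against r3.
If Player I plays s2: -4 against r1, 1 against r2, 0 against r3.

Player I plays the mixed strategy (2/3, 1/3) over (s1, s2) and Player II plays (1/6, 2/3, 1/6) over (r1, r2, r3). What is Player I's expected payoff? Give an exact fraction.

25/9

Against (1/6, 2/3, 1/6), each row's expected payoff is s1: 25/6; s2: 0.
Taking the (2/3, 1/3)-weighted average: (2/3)·(25/6) + (1/3)·(0) = 25/9.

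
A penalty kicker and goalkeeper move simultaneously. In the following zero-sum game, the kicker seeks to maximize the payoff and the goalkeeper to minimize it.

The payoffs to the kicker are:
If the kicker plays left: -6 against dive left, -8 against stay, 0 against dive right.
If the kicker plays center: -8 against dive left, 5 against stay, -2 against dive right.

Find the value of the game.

-94/15

Column dive right is strictly dominated by dive left for the goalkeeper (it gives the kicker more in every row).
The remaining 2×2 game on (left, center) × (dive left, stay) has no saddle point. Let the kicker play left with probability p; indifference gives −6p − 8(1−p) = −8p + 5(1−p), so p = 13/15.
Similarly the goalkeeper's optimal q on dive left is 13/15, and the value is -6·(13/15) + (-8)·(2/15) = -94/15.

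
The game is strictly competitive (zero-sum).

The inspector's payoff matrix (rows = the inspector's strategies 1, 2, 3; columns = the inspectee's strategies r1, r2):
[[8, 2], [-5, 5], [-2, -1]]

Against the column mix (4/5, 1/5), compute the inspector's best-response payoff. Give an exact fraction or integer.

34/5

1: (8)·(4/5) + (2)·(1/5) = 34/5.
2: (-5)·(4/5) + (5)·(1/5) = -3.
3: (-2)·(4/5) + (-1)·(1/5) = -9/5.
The best pure response is 1 with expected payoff 34/5.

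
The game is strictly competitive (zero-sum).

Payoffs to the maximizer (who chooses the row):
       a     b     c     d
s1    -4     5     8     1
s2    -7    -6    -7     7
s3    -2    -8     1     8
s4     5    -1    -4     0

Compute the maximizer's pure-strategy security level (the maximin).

-4

The worst-case payoff for each row is s1: -4, s2: -7, s3: -8, s4: -4.
The best of these is -4.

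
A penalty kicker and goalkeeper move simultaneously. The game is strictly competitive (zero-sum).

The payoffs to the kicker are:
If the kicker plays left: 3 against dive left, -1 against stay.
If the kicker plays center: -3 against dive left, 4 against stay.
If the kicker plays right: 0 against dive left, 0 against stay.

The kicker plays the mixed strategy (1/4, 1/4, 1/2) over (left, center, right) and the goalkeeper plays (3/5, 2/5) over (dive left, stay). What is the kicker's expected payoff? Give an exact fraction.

Against (3/5, 2/5), each row's expected payoff is left: 7/5; center: -1/5; right: 0.
Taking the (1/4, 1/4, 1/2)-weighted average: (1/4)·(7/5) + (1/4)·(-1/5) + (1/2)·(0) = 3/10.

3/10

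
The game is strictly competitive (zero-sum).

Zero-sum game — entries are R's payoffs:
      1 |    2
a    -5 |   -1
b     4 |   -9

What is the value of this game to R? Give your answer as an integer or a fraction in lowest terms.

-49/17

Row minima are -5 and -9, so R's maximin is -5; column maxima are 4 and -1, so C's minimax is -1. These differ, so the equilibrium is in mixed strategies.
Let R play a with probability p. C is indifferent when −5p + 4(1−p) = −p − 9(1−p), giving p = 13/17.
Let C play 1 with probability q. R is indifferent when −5q − (1−q) = 4q − 9(1−q), giving q = 8/17.
The value is -5·(8/17) + (-1)·(9/17) = -49/17.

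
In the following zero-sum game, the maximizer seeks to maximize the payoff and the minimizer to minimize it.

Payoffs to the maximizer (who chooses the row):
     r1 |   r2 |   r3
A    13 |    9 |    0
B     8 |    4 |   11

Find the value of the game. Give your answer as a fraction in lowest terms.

Column r1 is strictly dominated by r2 for the minimizer (it gives the maximizer more in every row).
The remaining 2×2 game on (A, B) × (r2, r3) has no saddle point. Let the maximizer play A with probability p; indifference gives 9p + 4(1−p) = 11(1−p), so p = 7/16.
Similarly the minimizer's optimal q on r2 is 11/16, and the value is 9·(11/16) + (0)·(5/16) = 99/16.

99/16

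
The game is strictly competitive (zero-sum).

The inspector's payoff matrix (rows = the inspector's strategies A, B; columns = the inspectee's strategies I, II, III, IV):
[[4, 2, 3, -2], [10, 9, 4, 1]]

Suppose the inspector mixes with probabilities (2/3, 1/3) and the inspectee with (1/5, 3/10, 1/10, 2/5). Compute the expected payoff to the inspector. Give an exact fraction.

Against (1/5, 3/10, 1/10, 2/5), each row's expected payoff is A: 9/10; B: 11/2.
Taking the (2/3, 1/3)-weighted average: (2/3)·(9/10) + (1/3)·(11/2) = 73/30.

73/30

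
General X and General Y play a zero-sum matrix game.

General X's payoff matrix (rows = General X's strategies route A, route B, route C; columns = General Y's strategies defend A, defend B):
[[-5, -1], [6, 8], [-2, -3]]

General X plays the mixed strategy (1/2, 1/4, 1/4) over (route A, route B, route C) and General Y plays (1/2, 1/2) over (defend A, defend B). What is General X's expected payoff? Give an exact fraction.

Against (1/2, 1/2), each row's expected payoff is route A: -3; route B: 7; route C: -5/2.
Taking the (1/2, 1/4, 1/4)-weighted average: (1/2)·(-3) + (1/4)·(7) + (1/4)·(-5/2) = -3/8.

-3/8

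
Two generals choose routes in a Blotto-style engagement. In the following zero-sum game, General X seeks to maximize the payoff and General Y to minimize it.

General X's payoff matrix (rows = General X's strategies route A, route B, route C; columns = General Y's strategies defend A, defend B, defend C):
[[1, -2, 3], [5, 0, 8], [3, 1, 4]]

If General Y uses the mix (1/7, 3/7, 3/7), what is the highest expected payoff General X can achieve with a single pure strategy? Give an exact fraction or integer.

29/7

route A: (1)·(1/7) + (-2)·(3/7) + (3)·(3/7) = 4/7.
route B: (5)·(1/7) + (0)·(3/7) + (8)·(3/7) = 29/7.
route C: (3)·(1/7) + (1)·(3/7) + (4)·(3/7) = 18/7.
The best pure response is route B with expected payoff 29/7.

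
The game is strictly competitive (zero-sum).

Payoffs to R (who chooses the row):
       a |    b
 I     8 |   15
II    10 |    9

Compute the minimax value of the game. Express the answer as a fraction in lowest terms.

Row minima are 8 and 9, so R's maximin is 9; column maxima are 10 and 15, so C's minimax is 10. These differ, so the equilibrium is in mixed strategies.
Let R play I with probability p. C is indifferent when 8p + 10(1−p) = 15p + 9(1−p), giving p = 1/8.
Let C play a with probability q. R is indifferent when 8q + 15(1−q) = 10q + 9(1−q), giving q = 3/4.
The value is 8·(3/4) + (15)·(1/4) = 39/4.

39/4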